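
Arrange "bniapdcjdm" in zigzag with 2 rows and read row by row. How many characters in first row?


Zigzag "bniapdcjdm" into 2 rows:
Placing characters:
  'b' => row 0
  'n' => row 1
  'i' => row 0
  'a' => row 1
  'p' => row 0
  'd' => row 1
  'c' => row 0
  'j' => row 1
  'd' => row 0
  'm' => row 1
Rows:
  Row 0: "bipcd"
  Row 1: "nadjm"
First row length: 5

5


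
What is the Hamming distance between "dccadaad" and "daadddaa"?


Comparing "dccadaad" and "daadddaa" position by position:
  Position 0: 'd' vs 'd' => same
  Position 1: 'c' vs 'a' => differ
  Position 2: 'c' vs 'a' => differ
  Position 3: 'a' vs 'd' => differ
  Position 4: 'd' vs 'd' => same
  Position 5: 'a' vs 'd' => differ
  Position 6: 'a' vs 'a' => same
  Position 7: 'd' vs 'a' => differ
Total differences (Hamming distance): 5

5


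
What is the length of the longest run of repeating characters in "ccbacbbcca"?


Input: "ccbacbbcca"
Scanning for longest run:
  Position 1 ('c'): continues run of 'c', length=2
  Position 2 ('b'): new char, reset run to 1
  Position 3 ('a'): new char, reset run to 1
  Position 4 ('c'): new char, reset run to 1
  Position 5 ('b'): new char, reset run to 1
  Position 6 ('b'): continues run of 'b', length=2
  Position 7 ('c'): new char, reset run to 1
  Position 8 ('c'): continues run of 'c', length=2
  Position 9 ('a'): new char, reset run to 1
Longest run: 'c' with length 2

2


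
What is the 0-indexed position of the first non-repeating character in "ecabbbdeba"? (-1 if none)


Input: ecabbbdeba
Character frequencies:
  'a': 2
  'b': 4
  'c': 1
  'd': 1
  'e': 2
Scanning left to right for freq == 1:
  Position 0 ('e'): freq=2, skip
  Position 1 ('c'): unique! => answer = 1

1


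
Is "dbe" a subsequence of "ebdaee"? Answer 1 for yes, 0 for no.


Check if "dbe" is a subsequence of "ebdaee"
Greedy scan:
  Position 0 ('e'): no match needed
  Position 1 ('b'): no match needed
  Position 2 ('d'): matches sub[0] = 'd'
  Position 3 ('a'): no match needed
  Position 4 ('e'): no match needed
  Position 5 ('e'): no match needed
Only matched 1/3 characters => not a subsequence

0


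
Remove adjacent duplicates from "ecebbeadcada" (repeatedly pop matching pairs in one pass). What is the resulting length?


Input: ecebbeadcada
Stack-based adjacent duplicate removal:
  Read 'e': push. Stack: e
  Read 'c': push. Stack: ec
  Read 'e': push. Stack: ece
  Read 'b': push. Stack: eceb
  Read 'b': matches stack top 'b' => pop. Stack: ece
  Read 'e': matches stack top 'e' => pop. Stack: ec
  Read 'a': push. Stack: eca
  Read 'd': push. Stack: ecad
  Read 'c': push. Stack: ecadc
  Read 'a': push. Stack: ecadca
  Read 'd': push. Stack: ecadcad
  Read 'a': push. Stack: ecadcada
Final stack: "ecadcada" (length 8)

8


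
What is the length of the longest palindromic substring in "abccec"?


Input: "abccec"
Checking substrings for palindromes:
  [3:6] "cec" (len 3) => palindrome
  [2:4] "cc" (len 2) => palindrome
Longest palindromic substring: "cec" with length 3

3


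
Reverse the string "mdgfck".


Input: mdgfck
Reading characters right to left:
  Position 5: 'k'
  Position 4: 'c'
  Position 3: 'f'
  Position 2: 'g'
  Position 1: 'd'
  Position 0: 'm'
Reversed: kcfgdm

kcfgdm


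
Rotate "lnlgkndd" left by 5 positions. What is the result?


Input: "lnlgkndd", rotate left by 5
First 5 characters: "lnlgk"
Remaining characters: "ndd"
Concatenate remaining + first: "ndd" + "lnlgk" = "nddlnlgk"

nddlnlgk


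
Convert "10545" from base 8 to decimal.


Input: "10545" in base 8
Positional expansion:
  Digit '1' (value 1) x 8^4 = 4096
  Digit '0' (value 0) x 8^3 = 0
  Digit '5' (value 5) x 8^2 = 320
  Digit '4' (value 4) x 8^1 = 32
  Digit '5' (value 5) x 8^0 = 5
Sum = 4453

4453


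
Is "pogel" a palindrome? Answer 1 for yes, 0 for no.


Input: pogel
Reversed: legop
  Compare pos 0 ('p') with pos 4 ('l'): MISMATCH
  Compare pos 1 ('o') with pos 3 ('e'): MISMATCH
Result: not a palindrome

0


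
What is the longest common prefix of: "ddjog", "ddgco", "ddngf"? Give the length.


Words: ddjog, ddgco, ddngf
  Position 0: all 'd' => match
  Position 1: all 'd' => match
  Position 2: ('j', 'g', 'n') => mismatch, stop
LCP = "dd" (length 2)

2


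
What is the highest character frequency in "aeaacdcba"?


Input: aeaacdcba
Character counts:
  'a': 4
  'b': 1
  'c': 2
  'd': 1
  'e': 1
Maximum frequency: 4

4


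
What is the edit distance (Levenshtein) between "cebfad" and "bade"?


Computing edit distance: "cebfad" -> "bade"
DP table:
           b    a    d    e
      0    1    2    3    4
  c   1    1    2    3    4
  e   2    2    2    3    3
  b   3    2    3    3    4
  f   4    3    3    4    4
  a   5    4    3    4    5
  d   6    5    4    3    4
Edit distance = dp[6][4] = 4

4


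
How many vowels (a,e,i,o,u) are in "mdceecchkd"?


Input: mdceecchkd
Checking each character:
  'm' at position 0: consonant
  'd' at position 1: consonant
  'c' at position 2: consonant
  'e' at position 3: vowel (running total: 1)
  'e' at position 4: vowel (running total: 2)
  'c' at position 5: consonant
  'c' at position 6: consonant
  'h' at position 7: consonant
  'k' at position 8: consonant
  'd' at position 9: consonant
Total vowels: 2

2


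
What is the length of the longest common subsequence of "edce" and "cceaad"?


LCS of "edce" and "cceaad"
DP table:
           c    c    e    a    a    d
      0    0    0    0    0    0    0
  e   0    0    0    1    1    1    1
  d   0    0    0    1    1    1    2
  c   0    1    1    1    1    1    2
  e   0    1    1    2    2    2    2
LCS length = dp[4][6] = 2

2


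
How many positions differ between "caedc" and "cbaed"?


Comparing "caedc" and "cbaed" position by position:
  Position 0: 'c' vs 'c' => same
  Position 1: 'a' vs 'b' => DIFFER
  Position 2: 'e' vs 'a' => DIFFER
  Position 3: 'd' vs 'e' => DIFFER
  Position 4: 'c' vs 'd' => DIFFER
Positions that differ: 4

4


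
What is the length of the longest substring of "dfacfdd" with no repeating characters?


Input: "dfacfdd"
Sliding window (track last position of each char):
  Position 0 ('d'): window [0,0] length 1 -- new best
  Position 1 ('f'): window [0,1] length 2 -- new best
  Position 2 ('a'): window [0,2] length 3 -- new best
  Position 3 ('c'): window [0,3] length 4 -- new best
  Position 4 ('f'): repeat (last at 1), move window start to 2
  Position 4 ('f'): window [2,4] length 3
  Position 5 ('d'): window [2,5] length 4
  Position 6 ('d'): repeat (last at 5), move window start to 6
  Position 6 ('d'): window [6,6] length 1
Longest substring with no repeats: "dfac" with length 4

4


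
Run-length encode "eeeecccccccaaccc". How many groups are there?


Input: eeeecccccccaaccc
Scanning for consecutive runs:
  Group 1: 'e' x 4 (positions 0-3)
  Group 2: 'c' x 7 (positions 4-10)
  Group 3: 'a' x 2 (positions 11-12)
  Group 4: 'c' x 3 (positions 13-15)
Total groups: 4

4


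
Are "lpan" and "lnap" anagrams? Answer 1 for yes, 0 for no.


Strings: "lpan", "lnap"
Sorted first:  alnp
Sorted second: alnp
Sorted forms match => anagrams

1


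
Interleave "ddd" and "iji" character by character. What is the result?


Interleaving "ddd" and "iji":
  Position 0: 'd' from first, 'i' from second => "di"
  Position 1: 'd' from first, 'j' from second => "dj"
  Position 2: 'd' from first, 'i' from second => "di"
Result: didjdi

didjdi


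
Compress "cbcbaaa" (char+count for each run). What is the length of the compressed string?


Input: cbcbaaa
Runs:
  'c' x 1 => "c1"
  'b' x 1 => "b1"
  'c' x 1 => "c1"
  'b' x 1 => "b1"
  'a' x 3 => "a3"
Compressed: "c1b1c1b1a3"
Compressed length: 10

10


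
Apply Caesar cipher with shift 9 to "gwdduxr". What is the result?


Caesar cipher: shift "gwdduxr" by 9
  'g' (pos 6) + 9 = pos 15 = 'p'
  'w' (pos 22) + 9 = pos 5 = 'f'
  'd' (pos 3) + 9 = pos 12 = 'm'
  'd' (pos 3) + 9 = pos 12 = 'm'
  'u' (pos 20) + 9 = pos 3 = 'd'
  'x' (pos 23) + 9 = pos 6 = 'g'
  'r' (pos 17) + 9 = pos 0 = 'a'
Result: pfmmdga

pfmmdga


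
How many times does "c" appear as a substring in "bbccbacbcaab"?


Searching for "c" in "bbccbacbcaab"
Scanning each position:
  Position 0: "b" => no
  Position 1: "b" => no
  Position 2: "c" => MATCH
  Position 3: "c" => MATCH
  Position 4: "b" => no
  Position 5: "a" => no
  Position 6: "c" => MATCH
  Position 7: "b" => no
  Position 8: "c" => MATCH
  Position 9: "a" => no
  Position 10: "a" => no
  Position 11: "b" => no
Total occurrences: 4

4


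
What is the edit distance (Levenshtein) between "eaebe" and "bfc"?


Computing edit distance: "eaebe" -> "bfc"
DP table:
           b    f    c
      0    1    2    3
  e   1    1    2    3
  a   2    2    2    3
  e   3    3    3    3
  b   4    3    4    4
  e   5    4    4    5
Edit distance = dp[5][3] = 5

5


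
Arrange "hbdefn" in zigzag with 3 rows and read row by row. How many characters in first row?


Zigzag "hbdefn" into 3 rows:
Placing characters:
  'h' => row 0
  'b' => row 1
  'd' => row 2
  'e' => row 1
  'f' => row 0
  'n' => row 1
Rows:
  Row 0: "hf"
  Row 1: "ben"
  Row 2: "d"
First row length: 2

2


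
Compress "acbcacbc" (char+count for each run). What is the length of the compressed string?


Input: acbcacbc
Runs:
  'a' x 1 => "a1"
  'c' x 1 => "c1"
  'b' x 1 => "b1"
  'c' x 1 => "c1"
  'a' x 1 => "a1"
  'c' x 1 => "c1"
  'b' x 1 => "b1"
  'c' x 1 => "c1"
Compressed: "a1c1b1c1a1c1b1c1"
Compressed length: 16

16


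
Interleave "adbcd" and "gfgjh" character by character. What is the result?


Interleaving "adbcd" and "gfgjh":
  Position 0: 'a' from first, 'g' from second => "ag"
  Position 1: 'd' from first, 'f' from second => "df"
  Position 2: 'b' from first, 'g' from second => "bg"
  Position 3: 'c' from first, 'j' from second => "cj"
  Position 4: 'd' from first, 'h' from second => "dh"
Result: agdfbgcjdh

agdfbgcjdh


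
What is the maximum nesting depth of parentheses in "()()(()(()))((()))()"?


Input: "()()(()(()))((()))()"
Tracking depth:
  Position 0 '(': depth becomes 1
  Position 1 ')': depth becomes 0
  Position 2 '(': depth becomes 1
  Position 3 ')': depth becomes 0
  Position 4 '(': depth becomes 1
  Position 5 '(': depth becomes 2
  Position 6 ')': depth becomes 1
  Position 7 '(': depth becomes 2
  Position 8 '(': depth becomes 3
  Position 9 ')': depth becomes 2
  Position 10 ')': depth becomes 1
  Position 11 ')': depth becomes 0
  Position 12 '(': depth becomes 1
  Position 13 '(': depth becomes 2
  Position 14 '(': depth becomes 3
  Position 15 ')': depth becomes 2
  Position 16 ')': depth becomes 1
  Position 17 ')': depth becomes 0
  Position 18 '(': depth becomes 1
  Position 19 ')': depth becomes 0
Maximum depth reached: 3

3


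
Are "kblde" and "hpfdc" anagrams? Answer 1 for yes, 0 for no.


Strings: "kblde", "hpfdc"
Sorted first:  bdekl
Sorted second: cdfhp
Differ at position 0: 'b' vs 'c' => not anagrams

0


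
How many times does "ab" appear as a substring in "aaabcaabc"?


Searching for "ab" in "aaabcaabc"
Scanning each position:
  Position 0: "aa" => no
  Position 1: "aa" => no
  Position 2: "ab" => MATCH
  Position 3: "bc" => no
  Position 4: "ca" => no
  Position 5: "aa" => no
  Position 6: "ab" => MATCH
  Position 7: "bc" => no
Total occurrences: 2

2


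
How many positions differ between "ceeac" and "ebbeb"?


Comparing "ceeac" and "ebbeb" position by position:
  Position 0: 'c' vs 'e' => DIFFER
  Position 1: 'e' vs 'b' => DIFFER
  Position 2: 'e' vs 'b' => DIFFER
  Position 3: 'a' vs 'e' => DIFFER
  Position 4: 'c' vs 'b' => DIFFER
Positions that differ: 5

5


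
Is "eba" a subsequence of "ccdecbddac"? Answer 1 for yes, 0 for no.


Check if "eba" is a subsequence of "ccdecbddac"
Greedy scan:
  Position 0 ('c'): no match needed
  Position 1 ('c'): no match needed
  Position 2 ('d'): no match needed
  Position 3 ('e'): matches sub[0] = 'e'
  Position 4 ('c'): no match needed
  Position 5 ('b'): matches sub[1] = 'b'
  Position 6 ('d'): no match needed
  Position 7 ('d'): no match needed
  Position 8 ('a'): matches sub[2] = 'a'
  Position 9 ('c'): no match needed
All 3 characters matched => is a subsequence

1


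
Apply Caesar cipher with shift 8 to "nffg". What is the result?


Caesar cipher: shift "nffg" by 8
  'n' (pos 13) + 8 = pos 21 = 'v'
  'f' (pos 5) + 8 = pos 13 = 'n'
  'f' (pos 5) + 8 = pos 13 = 'n'
  'g' (pos 6) + 8 = pos 14 = 'o'
Result: vnno

vnno


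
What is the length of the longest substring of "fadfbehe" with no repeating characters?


Input: "fadfbehe"
Sliding window (track last position of each char):
  Position 0 ('f'): window [0,0] length 1 -- new best
  Position 1 ('a'): window [0,1] length 2 -- new best
  Position 2 ('d'): window [0,2] length 3 -- new best
  Position 3 ('f'): repeat (last at 0), move window start to 1
  Position 3 ('f'): window [1,3] length 3
  Position 4 ('b'): window [1,4] length 4 -- new best
  Position 5 ('e'): window [1,5] length 5 -- new best
  Position 6 ('h'): window [1,6] length 6 -- new best
  Position 7 ('e'): repeat (last at 5), move window start to 6
  Position 7 ('e'): window [6,7] length 2
Longest substring with no repeats: "adfbeh" with length 6

6


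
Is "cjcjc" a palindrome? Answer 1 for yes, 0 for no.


Input: cjcjc
Reversed: cjcjc
  Compare pos 0 ('c') with pos 4 ('c'): match
  Compare pos 1 ('j') with pos 3 ('j'): match
Result: palindrome

1


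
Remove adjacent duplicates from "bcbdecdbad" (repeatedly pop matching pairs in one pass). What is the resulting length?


Input: bcbdecdbad
Stack-based adjacent duplicate removal:
  Read 'b': push. Stack: b
  Read 'c': push. Stack: bc
  Read 'b': push. Stack: bcb
  Read 'd': push. Stack: bcbd
  Read 'e': push. Stack: bcbde
  Read 'c': push. Stack: bcbdec
  Read 'd': push. Stack: bcbdecd
  Read 'b': push. Stack: bcbdecdb
  Read 'a': push. Stack: bcbdecdba
  Read 'd': push. Stack: bcbdecdbad
Final stack: "bcbdecdbad" (length 10)

10


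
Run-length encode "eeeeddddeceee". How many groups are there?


Input: eeeeddddeceee
Scanning for consecutive runs:
  Group 1: 'e' x 4 (positions 0-3)
  Group 2: 'd' x 4 (positions 4-7)
  Group 3: 'e' x 1 (positions 8-8)
  Group 4: 'c' x 1 (positions 9-9)
  Group 5: 'e' x 3 (positions 10-12)
Total groups: 5

5


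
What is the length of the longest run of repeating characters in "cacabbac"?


Input: "cacabbac"
Scanning for longest run:
  Position 1 ('a'): new char, reset run to 1
  Position 2 ('c'): new char, reset run to 1
  Position 3 ('a'): new char, reset run to 1
  Position 4 ('b'): new char, reset run to 1
  Position 5 ('b'): continues run of 'b', length=2
  Position 6 ('a'): new char, reset run to 1
  Position 7 ('c'): new char, reset run to 1
Longest run: 'b' with length 2

2


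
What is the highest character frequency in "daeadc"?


Input: daeadc
Character counts:
  'a': 2
  'c': 1
  'd': 2
  'e': 1
Maximum frequency: 2

2


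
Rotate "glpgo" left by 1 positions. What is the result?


Input: "glpgo", rotate left by 1
First 1 characters: "g"
Remaining characters: "lpgo"
Concatenate remaining + first: "lpgo" + "g" = "lpgog"

lpgog


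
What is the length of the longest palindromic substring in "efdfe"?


Input: "efdfe"
Checking substrings for palindromes:
  [0:5] "efdfe" (len 5) => palindrome
  [1:4] "fdf" (len 3) => palindrome
Longest palindromic substring: "efdfe" with length 5

5


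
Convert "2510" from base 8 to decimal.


Input: "2510" in base 8
Positional expansion:
  Digit '2' (value 2) x 8^3 = 1024
  Digit '5' (value 5) x 8^2 = 320
  Digit '1' (value 1) x 8^1 = 8
  Digit '0' (value 0) x 8^0 = 0
Sum = 1352

1352


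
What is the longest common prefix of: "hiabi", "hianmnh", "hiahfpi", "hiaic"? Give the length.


Words: hiabi, hianmnh, hiahfpi, hiaic
  Position 0: all 'h' => match
  Position 1: all 'i' => match
  Position 2: all 'a' => match
  Position 3: ('b', 'n', 'h', 'i') => mismatch, stop
LCP = "hia" (length 3)

3


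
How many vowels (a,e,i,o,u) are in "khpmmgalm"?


Input: khpmmgalm
Checking each character:
  'k' at position 0: consonant
  'h' at position 1: consonant
  'p' at position 2: consonant
  'm' at position 3: consonant
  'm' at position 4: consonant
  'g' at position 5: consonant
  'a' at position 6: vowel (running total: 1)
  'l' at position 7: consonant
  'm' at position 8: consonant
Total vowels: 1

1


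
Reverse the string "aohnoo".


Input: aohnoo
Reading characters right to left:
  Position 5: 'o'
  Position 4: 'o'
  Position 3: 'n'
  Position 2: 'h'
  Position 1: 'o'
  Position 0: 'a'
Reversed: oonhoa

oonhoa


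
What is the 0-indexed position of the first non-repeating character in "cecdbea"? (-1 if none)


Input: cecdbea
Character frequencies:
  'a': 1
  'b': 1
  'c': 2
  'd': 1
  'e': 2
Scanning left to right for freq == 1:
  Position 0 ('c'): freq=2, skip
  Position 1 ('e'): freq=2, skip
  Position 2 ('c'): freq=2, skip
  Position 3 ('d'): unique! => answer = 3

3


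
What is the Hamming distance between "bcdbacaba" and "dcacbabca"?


Comparing "bcdbacaba" and "dcacbabca" position by position:
  Position 0: 'b' vs 'd' => differ
  Position 1: 'c' vs 'c' => same
  Position 2: 'd' vs 'a' => differ
  Position 3: 'b' vs 'c' => differ
  Position 4: 'a' vs 'b' => differ
  Position 5: 'c' vs 'a' => differ
  Position 6: 'a' vs 'b' => differ
  Position 7: 'b' vs 'c' => differ
  Position 8: 'a' vs 'a' => same
Total differences (Hamming distance): 7

7


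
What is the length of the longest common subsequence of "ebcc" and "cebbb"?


LCS of "ebcc" and "cebbb"
DP table:
           c    e    b    b    b
      0    0    0    0    0    0
  e   0    0    1    1    1    1
  b   0    0    1    2    2    2
  c   0    1    1    2    2    2
  c   0    1    1    2    2    2
LCS length = dp[4][5] = 2

2


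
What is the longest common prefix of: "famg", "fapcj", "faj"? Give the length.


Words: famg, fapcj, faj
  Position 0: all 'f' => match
  Position 1: all 'a' => match
  Position 2: ('m', 'p', 'j') => mismatch, stop
LCP = "fa" (length 2)

2


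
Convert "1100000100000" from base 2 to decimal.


Input: "1100000100000" in base 2
Positional expansion:
  Digit '1' (value 1) x 2^12 = 4096
  Digit '1' (value 1) x 2^11 = 2048
  Digit '0' (value 0) x 2^10 = 0
  Digit '0' (value 0) x 2^9 = 0
  Digit '0' (value 0) x 2^8 = 0
  Digit '0' (value 0) x 2^7 = 0
  Digit '0' (value 0) x 2^6 = 0
  Digit '1' (value 1) x 2^5 = 32
  Digit '0' (value 0) x 2^4 = 0
  Digit '0' (value 0) x 2^3 = 0
  Digit '0' (value 0) x 2^2 = 0
  Digit '0' (value 0) x 2^1 = 0
  Digit '0' (value 0) x 2^0 = 0
Sum = 6176

6176


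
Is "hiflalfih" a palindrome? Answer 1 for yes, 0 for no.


Input: hiflalfih
Reversed: hiflalfih
  Compare pos 0 ('h') with pos 8 ('h'): match
  Compare pos 1 ('i') with pos 7 ('i'): match
  Compare pos 2 ('f') with pos 6 ('f'): match
  Compare pos 3 ('l') with pos 5 ('l'): match
Result: palindrome

1


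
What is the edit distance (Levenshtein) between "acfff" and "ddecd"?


Computing edit distance: "acfff" -> "ddecd"
DP table:
           d    d    e    c    d
      0    1    2    3    4    5
  a   1    1    2    3    4    5
  c   2    2    2    3    3    4
  f   3    3    3    3    4    4
  f   4    4    4    4    4    5
  f   5    5    5    5    5    5
Edit distance = dp[5][5] = 5

5


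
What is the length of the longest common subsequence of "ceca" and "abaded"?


LCS of "ceca" and "abaded"
DP table:
           a    b    a    d    e    d
      0    0    0    0    0    0    0
  c   0    0    0    0    0    0    0
  e   0    0    0    0    0    1    1
  c   0    0    0    0    0    1    1
  a   0    1    1    1    1    1    1
LCS length = dp[4][6] = 1

1


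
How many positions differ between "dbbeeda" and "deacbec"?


Comparing "dbbeeda" and "deacbec" position by position:
  Position 0: 'd' vs 'd' => same
  Position 1: 'b' vs 'e' => DIFFER
  Position 2: 'b' vs 'a' => DIFFER
  Position 3: 'e' vs 'c' => DIFFER
  Position 4: 'e' vs 'b' => DIFFER
  Position 5: 'd' vs 'e' => DIFFER
  Position 6: 'a' vs 'c' => DIFFER
Positions that differ: 6

6


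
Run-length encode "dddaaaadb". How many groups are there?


Input: dddaaaadb
Scanning for consecutive runs:
  Group 1: 'd' x 3 (positions 0-2)
  Group 2: 'a' x 4 (positions 3-6)
  Group 3: 'd' x 1 (positions 7-7)
  Group 4: 'b' x 1 (positions 8-8)
Total groups: 4

4


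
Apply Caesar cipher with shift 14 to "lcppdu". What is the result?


Caesar cipher: shift "lcppdu" by 14
  'l' (pos 11) + 14 = pos 25 = 'z'
  'c' (pos 2) + 14 = pos 16 = 'q'
  'p' (pos 15) + 14 = pos 3 = 'd'
  'p' (pos 15) + 14 = pos 3 = 'd'
  'd' (pos 3) + 14 = pos 17 = 'r'
  'u' (pos 20) + 14 = pos 8 = 'i'
Result: zqddri

zqddri


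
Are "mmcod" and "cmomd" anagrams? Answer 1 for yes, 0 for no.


Strings: "mmcod", "cmomd"
Sorted first:  cdmmo
Sorted second: cdmmo
Sorted forms match => anagrams

1


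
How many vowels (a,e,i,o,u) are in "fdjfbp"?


Input: fdjfbp
Checking each character:
  'f' at position 0: consonant
  'd' at position 1: consonant
  'j' at position 2: consonant
  'f' at position 3: consonant
  'b' at position 4: consonant
  'p' at position 5: consonant
Total vowels: 0

0


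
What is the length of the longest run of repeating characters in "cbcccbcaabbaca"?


Input: "cbcccbcaabbaca"
Scanning for longest run:
  Position 1 ('b'): new char, reset run to 1
  Position 2 ('c'): new char, reset run to 1
  Position 3 ('c'): continues run of 'c', length=2
  Position 4 ('c'): continues run of 'c', length=3
  Position 5 ('b'): new char, reset run to 1
  Position 6 ('c'): new char, reset run to 1
  Position 7 ('a'): new char, reset run to 1
  Position 8 ('a'): continues run of 'a', length=2
  Position 9 ('b'): new char, reset run to 1
  Position 10 ('b'): continues run of 'b', length=2
  Position 11 ('a'): new char, reset run to 1
  Position 12 ('c'): new char, reset run to 1
  Position 13 ('a'): new char, reset run to 1
Longest run: 'c' with length 3

3


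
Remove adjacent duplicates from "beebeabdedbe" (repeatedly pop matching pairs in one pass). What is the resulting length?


Input: beebeabdedbe
Stack-based adjacent duplicate removal:
  Read 'b': push. Stack: b
  Read 'e': push. Stack: be
  Read 'e': matches stack top 'e' => pop. Stack: b
  Read 'b': matches stack top 'b' => pop. Stack: (empty)
  Read 'e': push. Stack: e
  Read 'a': push. Stack: ea
  Read 'b': push. Stack: eab
  Read 'd': push. Stack: eabd
  Read 'e': push. Stack: eabde
  Read 'd': push. Stack: eabded
  Read 'b': push. Stack: eabdedb
  Read 'e': push. Stack: eabdedbe
Final stack: "eabdedbe" (length 8)

8


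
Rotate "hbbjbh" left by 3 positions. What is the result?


Input: "hbbjbh", rotate left by 3
First 3 characters: "hbb"
Remaining characters: "jbh"
Concatenate remaining + first: "jbh" + "hbb" = "jbhhbb"

jbhhbb


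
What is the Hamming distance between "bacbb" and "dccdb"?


Comparing "bacbb" and "dccdb" position by position:
  Position 0: 'b' vs 'd' => differ
  Position 1: 'a' vs 'c' => differ
  Position 2: 'c' vs 'c' => same
  Position 3: 'b' vs 'd' => differ
  Position 4: 'b' vs 'b' => same
Total differences (Hamming distance): 3

3


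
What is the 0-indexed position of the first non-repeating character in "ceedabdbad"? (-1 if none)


Input: ceedabdbad
Character frequencies:
  'a': 2
  'b': 2
  'c': 1
  'd': 3
  'e': 2
Scanning left to right for freq == 1:
  Position 0 ('c'): unique! => answer = 0

0


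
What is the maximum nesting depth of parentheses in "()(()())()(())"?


Input: "()(()())()(())"
Tracking depth:
  Position 0 '(': depth becomes 1
  Position 1 ')': depth becomes 0
  Position 2 '(': depth becomes 1
  Position 3 '(': depth becomes 2
  Position 4 ')': depth becomes 1
  Position 5 '(': depth becomes 2
  Position 6 ')': depth becomes 1
  Position 7 ')': depth becomes 0
  Position 8 '(': depth becomes 1
  Position 9 ')': depth becomes 0
  Position 10 '(': depth becomes 1
  Position 11 '(': depth becomes 2
  Position 12 ')': depth becomes 1
  Position 13 ')': depth becomes 0
Maximum depth reached: 2

2


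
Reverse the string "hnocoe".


Input: hnocoe
Reading characters right to left:
  Position 5: 'e'
  Position 4: 'o'
  Position 3: 'c'
  Position 2: 'o'
  Position 1: 'n'
  Position 0: 'h'
Reversed: eoconh

eoconh


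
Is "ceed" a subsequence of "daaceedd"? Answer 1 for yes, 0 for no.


Check if "ceed" is a subsequence of "daaceedd"
Greedy scan:
  Position 0 ('d'): no match needed
  Position 1 ('a'): no match needed
  Position 2 ('a'): no match needed
  Position 3 ('c'): matches sub[0] = 'c'
  Position 4 ('e'): matches sub[1] = 'e'
  Position 5 ('e'): matches sub[2] = 'e'
  Position 6 ('d'): matches sub[3] = 'd'
  Position 7 ('d'): no match needed
All 4 characters matched => is a subsequence

1


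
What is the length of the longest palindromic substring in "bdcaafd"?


Input: "bdcaafd"
Checking substrings for palindromes:
  [3:5] "aa" (len 2) => palindrome
Longest palindromic substring: "aa" with length 2

2


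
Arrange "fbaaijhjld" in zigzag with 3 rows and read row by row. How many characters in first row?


Zigzag "fbaaijhjld" into 3 rows:
Placing characters:
  'f' => row 0
  'b' => row 1
  'a' => row 2
  'a' => row 1
  'i' => row 0
  'j' => row 1
  'h' => row 2
  'j' => row 1
  'l' => row 0
  'd' => row 1
Rows:
  Row 0: "fil"
  Row 1: "bajjd"
  Row 2: "ah"
First row length: 3

3


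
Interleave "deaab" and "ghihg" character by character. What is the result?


Interleaving "deaab" and "ghihg":
  Position 0: 'd' from first, 'g' from second => "dg"
  Position 1: 'e' from first, 'h' from second => "eh"
  Position 2: 'a' from first, 'i' from second => "ai"
  Position 3: 'a' from first, 'h' from second => "ah"
  Position 4: 'b' from first, 'g' from second => "bg"
Result: dgehaiahbg

dgehaiahbg


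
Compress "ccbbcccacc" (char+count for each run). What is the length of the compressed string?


Input: ccbbcccacc
Runs:
  'c' x 2 => "c2"
  'b' x 2 => "b2"
  'c' x 3 => "c3"
  'a' x 1 => "a1"
  'c' x 2 => "c2"
Compressed: "c2b2c3a1c2"
Compressed length: 10

10


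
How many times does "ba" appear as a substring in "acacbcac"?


Searching for "ba" in "acacbcac"
Scanning each position:
  Position 0: "ac" => no
  Position 1: "ca" => no
  Position 2: "ac" => no
  Position 3: "cb" => no
  Position 4: "bc" => no
  Position 5: "ca" => no
  Position 6: "ac" => no
Total occurrences: 0

0


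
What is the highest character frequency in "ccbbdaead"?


Input: ccbbdaead
Character counts:
  'a': 2
  'b': 2
  'c': 2
  'd': 2
  'e': 1
Maximum frequency: 2

2


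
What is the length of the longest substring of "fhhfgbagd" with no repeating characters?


Input: "fhhfgbagd"
Sliding window (track last position of each char):
  Position 0 ('f'): window [0,0] length 1 -- new best
  Position 1 ('h'): window [0,1] length 2 -- new best
  Position 2 ('h'): repeat (last at 1), move window start to 2
  Position 2 ('h'): window [2,2] length 1
  Position 3 ('f'): window [2,3] length 2
  Position 4 ('g'): window [2,4] length 3 -- new best
  Position 5 ('b'): window [2,5] length 4 -- new best
  Position 6 ('a'): window [2,6] length 5 -- new best
  Position 7 ('g'): repeat (last at 4), move window start to 5
  Position 7 ('g'): window [5,7] length 3
  Position 8 ('d'): window [5,8] length 4
Longest substring with no repeats: "hfgba" with length 5

5


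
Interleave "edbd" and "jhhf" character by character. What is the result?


Interleaving "edbd" and "jhhf":
  Position 0: 'e' from first, 'j' from second => "ej"
  Position 1: 'd' from first, 'h' from second => "dh"
  Position 2: 'b' from first, 'h' from second => "bh"
  Position 3: 'd' from first, 'f' from second => "df"
Result: ejdhbhdf

ejdhbhdf


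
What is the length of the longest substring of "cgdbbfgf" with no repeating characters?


Input: "cgdbbfgf"
Sliding window (track last position of each char):
  Position 0 ('c'): window [0,0] length 1 -- new best
  Position 1 ('g'): window [0,1] length 2 -- new best
  Position 2 ('d'): window [0,2] length 3 -- new best
  Position 3 ('b'): window [0,3] length 4 -- new best
  Position 4 ('b'): repeat (last at 3), move window start to 4
  Position 4 ('b'): window [4,4] length 1
  Position 5 ('f'): window [4,5] length 2
  Position 6 ('g'): window [4,6] length 3
  Position 7 ('f'): repeat (last at 5), move window start to 6
  Position 7 ('f'): window [6,7] length 2
Longest substring with no repeats: "cgdb" with length 4

4


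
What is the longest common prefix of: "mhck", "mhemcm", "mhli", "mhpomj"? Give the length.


Words: mhck, mhemcm, mhli, mhpomj
  Position 0: all 'm' => match
  Position 1: all 'h' => match
  Position 2: ('c', 'e', 'l', 'p') => mismatch, stop
LCP = "mh" (length 2)

2


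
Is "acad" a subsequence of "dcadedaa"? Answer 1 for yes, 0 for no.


Check if "acad" is a subsequence of "dcadedaa"
Greedy scan:
  Position 0 ('d'): no match needed
  Position 1 ('c'): no match needed
  Position 2 ('a'): matches sub[0] = 'a'
  Position 3 ('d'): no match needed
  Position 4 ('e'): no match needed
  Position 5 ('d'): no match needed
  Position 6 ('a'): no match needed
  Position 7 ('a'): no match needed
Only matched 1/4 characters => not a subsequence

0


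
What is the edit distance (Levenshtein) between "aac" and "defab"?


Computing edit distance: "aac" -> "defab"
DP table:
           d    e    f    a    b
      0    1    2    3    4    5
  a   1    1    2    3    3    4
  a   2    2    2    3    3    4
  c   3    3    3    3    4    4
Edit distance = dp[3][5] = 4

4


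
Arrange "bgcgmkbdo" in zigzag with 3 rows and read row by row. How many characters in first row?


Zigzag "bgcgmkbdo" into 3 rows:
Placing characters:
  'b' => row 0
  'g' => row 1
  'c' => row 2
  'g' => row 1
  'm' => row 0
  'k' => row 1
  'b' => row 2
  'd' => row 1
  'o' => row 0
Rows:
  Row 0: "bmo"
  Row 1: "ggkd"
  Row 2: "cb"
First row length: 3

3


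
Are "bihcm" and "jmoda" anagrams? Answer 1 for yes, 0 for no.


Strings: "bihcm", "jmoda"
Sorted first:  bchim
Sorted second: adjmo
Differ at position 0: 'b' vs 'a' => not anagrams

0


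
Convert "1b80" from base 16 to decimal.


Input: "1b80" in base 16
Positional expansion:
  Digit '1' (value 1) x 16^3 = 4096
  Digit 'b' (value 11) x 16^2 = 2816
  Digit '8' (value 8) x 16^1 = 128
  Digit '0' (value 0) x 16^0 = 0
Sum = 7040

7040


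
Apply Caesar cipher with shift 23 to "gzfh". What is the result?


Caesar cipher: shift "gzfh" by 23
  'g' (pos 6) + 23 = pos 3 = 'd'
  'z' (pos 25) + 23 = pos 22 = 'w'
  'f' (pos 5) + 23 = pos 2 = 'c'
  'h' (pos 7) + 23 = pos 4 = 'e'
Result: dwce

dwce


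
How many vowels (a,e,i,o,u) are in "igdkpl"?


Input: igdkpl
Checking each character:
  'i' at position 0: vowel (running total: 1)
  'g' at position 1: consonant
  'd' at position 2: consonant
  'k' at position 3: consonant
  'p' at position 4: consonant
  'l' at position 5: consonant
Total vowels: 1

1


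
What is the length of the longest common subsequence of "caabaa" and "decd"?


LCS of "caabaa" and "decd"
DP table:
           d    e    c    d
      0    0    0    0    0
  c   0    0    0    1    1
  a   0    0    0    1    1
  a   0    0    0    1    1
  b   0    0    0    1    1
  a   0    0    0    1    1
  a   0    0    0    1    1
LCS length = dp[6][4] = 1

1


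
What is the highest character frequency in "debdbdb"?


Input: debdbdb
Character counts:
  'b': 3
  'd': 3
  'e': 1
Maximum frequency: 3

3


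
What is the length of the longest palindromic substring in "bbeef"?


Input: "bbeef"
Checking substrings for palindromes:
  [0:2] "bb" (len 2) => palindrome
  [2:4] "ee" (len 2) => palindrome
Longest palindromic substring: "bb" with length 2

2


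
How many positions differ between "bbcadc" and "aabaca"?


Comparing "bbcadc" and "aabaca" position by position:
  Position 0: 'b' vs 'a' => DIFFER
  Position 1: 'b' vs 'a' => DIFFER
  Position 2: 'c' vs 'b' => DIFFER
  Position 3: 'a' vs 'a' => same
  Position 4: 'd' vs 'c' => DIFFER
  Position 5: 'c' vs 'a' => DIFFER
Positions that differ: 5

5


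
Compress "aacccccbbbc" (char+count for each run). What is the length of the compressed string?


Input: aacccccbbbc
Runs:
  'a' x 2 => "a2"
  'c' x 5 => "c5"
  'b' x 3 => "b3"
  'c' x 1 => "c1"
Compressed: "a2c5b3c1"
Compressed length: 8

8


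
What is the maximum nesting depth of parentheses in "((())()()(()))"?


Input: "((())()()(()))"
Tracking depth:
  Position 0 '(': depth becomes 1
  Position 1 '(': depth becomes 2
  Position 2 '(': depth becomes 3
  Position 3 ')': depth becomes 2
  Position 4 ')': depth becomes 1
  Position 5 '(': depth becomes 2
  Position 6 ')': depth becomes 1
  Position 7 '(': depth becomes 2
  Position 8 ')': depth becomes 1
  Position 9 '(': depth becomes 2
  Position 10 '(': depth becomes 3
  Position 11 ')': depth becomes 2
  Position 12 ')': depth becomes 1
  Position 13 ')': depth becomes 0
Maximum depth reached: 3

3


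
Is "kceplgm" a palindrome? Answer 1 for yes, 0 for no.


Input: kceplgm
Reversed: mglpeck
  Compare pos 0 ('k') with pos 6 ('m'): MISMATCH
  Compare pos 1 ('c') with pos 5 ('g'): MISMATCH
  Compare pos 2 ('e') with pos 4 ('l'): MISMATCH
Result: not a palindrome

0


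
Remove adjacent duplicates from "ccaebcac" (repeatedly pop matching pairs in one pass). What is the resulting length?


Input: ccaebcac
Stack-based adjacent duplicate removal:
  Read 'c': push. Stack: c
  Read 'c': matches stack top 'c' => pop. Stack: (empty)
  Read 'a': push. Stack: a
  Read 'e': push. Stack: ae
  Read 'b': push. Stack: aeb
  Read 'c': push. Stack: aebc
  Read 'a': push. Stack: aebca
  Read 'c': push. Stack: aebcac
Final stack: "aebcac" (length 6)

6


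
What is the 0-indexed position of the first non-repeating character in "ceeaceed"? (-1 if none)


Input: ceeaceed
Character frequencies:
  'a': 1
  'c': 2
  'd': 1
  'e': 4
Scanning left to right for freq == 1:
  Position 0 ('c'): freq=2, skip
  Position 1 ('e'): freq=4, skip
  Position 2 ('e'): freq=4, skip
  Position 3 ('a'): unique! => answer = 3

3


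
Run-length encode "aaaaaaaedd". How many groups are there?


Input: aaaaaaaedd
Scanning for consecutive runs:
  Group 1: 'a' x 7 (positions 0-6)
  Group 2: 'e' x 1 (positions 7-7)
  Group 3: 'd' x 2 (positions 8-9)
Total groups: 3

3


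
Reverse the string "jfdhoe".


Input: jfdhoe
Reading characters right to left:
  Position 5: 'e'
  Position 4: 'o'
  Position 3: 'h'
  Position 2: 'd'
  Position 1: 'f'
  Position 0: 'j'
Reversed: eohdfj

eohdfj


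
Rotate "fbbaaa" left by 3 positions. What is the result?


Input: "fbbaaa", rotate left by 3
First 3 characters: "fbb"
Remaining characters: "aaa"
Concatenate remaining + first: "aaa" + "fbb" = "aaafbb"

aaafbb


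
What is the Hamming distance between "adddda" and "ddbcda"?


Comparing "adddda" and "ddbcda" position by position:
  Position 0: 'a' vs 'd' => differ
  Position 1: 'd' vs 'd' => same
  Position 2: 'd' vs 'b' => differ
  Position 3: 'd' vs 'c' => differ
  Position 4: 'd' vs 'd' => same
  Position 5: 'a' vs 'a' => same
Total differences (Hamming distance): 3

3


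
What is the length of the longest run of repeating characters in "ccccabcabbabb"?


Input: "ccccabcabbabb"
Scanning for longest run:
  Position 1 ('c'): continues run of 'c', length=2
  Position 2 ('c'): continues run of 'c', length=3
  Position 3 ('c'): continues run of 'c', length=4
  Position 4 ('a'): new char, reset run to 1
  Position 5 ('b'): new char, reset run to 1
  Position 6 ('c'): new char, reset run to 1
  Position 7 ('a'): new char, reset run to 1
  Position 8 ('b'): new char, reset run to 1
  Position 9 ('b'): continues run of 'b', length=2
  Position 10 ('a'): new char, reset run to 1
  Position 11 ('b'): new char, reset run to 1
  Position 12 ('b'): continues run of 'b', length=2
Longest run: 'c' with length 4

4


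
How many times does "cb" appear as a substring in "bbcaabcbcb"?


Searching for "cb" in "bbcaabcbcb"
Scanning each position:
  Position 0: "bb" => no
  Position 1: "bc" => no
  Position 2: "ca" => no
  Position 3: "aa" => no
  Position 4: "ab" => no
  Position 5: "bc" => no
  Position 6: "cb" => MATCH
  Position 7: "bc" => no
  Position 8: "cb" => MATCH
Total occurrences: 2

2


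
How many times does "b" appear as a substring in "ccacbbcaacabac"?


Searching for "b" in "ccacbbcaacabac"
Scanning each position:
  Position 0: "c" => no
  Position 1: "c" => no
  Position 2: "a" => no
  Position 3: "c" => no
  Position 4: "b" => MATCH
  Position 5: "b" => MATCH
  Position 6: "c" => no
  Position 7: "a" => no
  Position 8: "a" => no
  Position 9: "c" => no
  Position 10: "a" => no
  Position 11: "b" => MATCH
  Position 12: "a" => no
  Position 13: "c" => no
Total occurrences: 3

3


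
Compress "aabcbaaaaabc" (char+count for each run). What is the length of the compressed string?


Input: aabcbaaaaabc
Runs:
  'a' x 2 => "a2"
  'b' x 1 => "b1"
  'c' x 1 => "c1"
  'b' x 1 => "b1"
  'a' x 5 => "a5"
  'b' x 1 => "b1"
  'c' x 1 => "c1"
Compressed: "a2b1c1b1a5b1c1"
Compressed length: 14

14


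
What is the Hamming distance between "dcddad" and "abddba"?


Comparing "dcddad" and "abddba" position by position:
  Position 0: 'd' vs 'a' => differ
  Position 1: 'c' vs 'b' => differ
  Position 2: 'd' vs 'd' => same
  Position 3: 'd' vs 'd' => same
  Position 4: 'a' vs 'b' => differ
  Position 5: 'd' vs 'a' => differ
Total differences (Hamming distance): 4

4


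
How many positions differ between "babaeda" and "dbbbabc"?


Comparing "babaeda" and "dbbbabc" position by position:
  Position 0: 'b' vs 'd' => DIFFER
  Position 1: 'a' vs 'b' => DIFFER
  Position 2: 'b' vs 'b' => same
  Position 3: 'a' vs 'b' => DIFFER
  Position 4: 'e' vs 'a' => DIFFER
  Position 5: 'd' vs 'b' => DIFFER
  Position 6: 'a' vs 'c' => DIFFER
Positions that differ: 6

6


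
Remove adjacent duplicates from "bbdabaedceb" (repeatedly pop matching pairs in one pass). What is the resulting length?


Input: bbdabaedceb
Stack-based adjacent duplicate removal:
  Read 'b': push. Stack: b
  Read 'b': matches stack top 'b' => pop. Stack: (empty)
  Read 'd': push. Stack: d
  Read 'a': push. Stack: da
  Read 'b': push. Stack: dab
  Read 'a': push. Stack: daba
  Read 'e': push. Stack: dabae
  Read 'd': push. Stack: dabaed
  Read 'c': push. Stack: dabaedc
  Read 'e': push. Stack: dabaedce
  Read 'b': push. Stack: dabaedceb
Final stack: "dabaedceb" (length 9)

9


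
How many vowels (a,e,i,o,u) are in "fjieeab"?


Input: fjieeab
Checking each character:
  'f' at position 0: consonant
  'j' at position 1: consonant
  'i' at position 2: vowel (running total: 1)
  'e' at position 3: vowel (running total: 2)
  'e' at position 4: vowel (running total: 3)
  'a' at position 5: vowel (running total: 4)
  'b' at position 6: consonant
Total vowels: 4

4


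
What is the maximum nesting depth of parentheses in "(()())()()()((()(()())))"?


Input: "(()())()()()((()(()())))"
Tracking depth:
  Position 0 '(': depth becomes 1
  Position 1 '(': depth becomes 2
  Position 2 ')': depth becomes 1
  Position 3 '(': depth becomes 2
  Position 4 ')': depth becomes 1
  Position 5 ')': depth becomes 0
  Position 6 '(': depth becomes 1
  Position 7 ')': depth becomes 0
  Position 8 '(': depth becomes 1
  Position 9 ')': depth becomes 0
  Position 10 '(': depth becomes 1
  Position 11 ')': depth becomes 0
  Position 12 '(': depth becomes 1
  Position 13 '(': depth becomes 2
  Position 14 '(': depth becomes 3
  Position 15 ')': depth becomes 2
  Position 16 '(': depth becomes 3
  Position 17 '(': depth becomes 4
  Position 18 ')': depth becomes 3
  Position 19 '(': depth becomes 4
  Position 20 ')': depth becomes 3
  Position 21 ')': depth becomes 2
  Position 22 ')': depth becomes 1
  Position 23 ')': depth becomes 0
Maximum depth reached: 4

4


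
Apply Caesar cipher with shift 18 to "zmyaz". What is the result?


Caesar cipher: shift "zmyaz" by 18
  'z' (pos 25) + 18 = pos 17 = 'r'
  'm' (pos 12) + 18 = pos 4 = 'e'
  'y' (pos 24) + 18 = pos 16 = 'q'
  'a' (pos 0) + 18 = pos 18 = 's'
  'z' (pos 25) + 18 = pos 17 = 'r'
Result: reqsr

reqsr
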